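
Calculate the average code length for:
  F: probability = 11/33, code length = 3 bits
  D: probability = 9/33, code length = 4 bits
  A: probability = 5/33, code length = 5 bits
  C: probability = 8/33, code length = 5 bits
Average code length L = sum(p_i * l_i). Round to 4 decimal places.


Weighted contributions p_i * l_i:
  F: (11/33) * 3 = 33/33
  D: (9/33) * 4 = 36/33
  A: (5/33) * 5 = 25/33
  C: (8/33) * 5 = 40/33
Sum = (33 + 36 + 25 + 40)/33 = 134/33

L = 134/33 = 4.0606 bits/symbol


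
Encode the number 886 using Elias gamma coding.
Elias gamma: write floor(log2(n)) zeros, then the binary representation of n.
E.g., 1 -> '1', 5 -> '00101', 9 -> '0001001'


num_bits = floor(log2(886)) + 1 = 10
leading_zeros = num_bits - 1 = 9
binary(886) = 1101110110

Elias gamma(886) = '000000000' + '1101110110' = 0000000001101110110 (19 bits)


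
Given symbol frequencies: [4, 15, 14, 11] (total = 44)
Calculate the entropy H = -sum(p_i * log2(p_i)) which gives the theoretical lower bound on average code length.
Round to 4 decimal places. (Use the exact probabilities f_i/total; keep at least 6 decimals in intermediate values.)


Per-symbol terms -p_i * log2(p_i) with p_i = f_i/44:
  p = 4/44 = 0.090909: log2(p) = -3.459432, -p*log2(p) = 0.314494
  p = 15/44 = 0.340909: log2(p) = -1.552541, -p*log2(p) = 0.529275
  p = 14/44 = 0.318182: log2(p) = -1.652077, -p*log2(p) = 0.525661
  p = 11/44 = 0.250000: log2(p) = -2.000000, -p*log2(p) = 0.500000
H = 0.314494 + 0.529275 + 0.525661 + 0.500000 = 1.869430

H = 1.8694 bits/symbol


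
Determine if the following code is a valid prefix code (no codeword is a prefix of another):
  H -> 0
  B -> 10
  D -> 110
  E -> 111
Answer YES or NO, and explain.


Checking each pair (does one codeword prefix another?):
  H='0' vs B='10': no prefix
  H='0' vs D='110': no prefix
  H='0' vs E='111': no prefix
  B='10' vs H='0': no prefix
  B='10' vs D='110': no prefix
  B='10' vs E='111': no prefix
  D='110' vs H='0': no prefix
  D='110' vs B='10': no prefix
  D='110' vs E='111': no prefix
  E='111' vs H='0': no prefix
  E='111' vs B='10': no prefix
  E='111' vs D='110': no prefix
No violation found over all pairs.

YES -- this is a valid prefix code. No codeword is a prefix of any other codeword.


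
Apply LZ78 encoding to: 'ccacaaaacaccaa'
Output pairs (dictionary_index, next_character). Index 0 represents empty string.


LZ78 encoding steps:
Dictionary: {0: ''}
Step 1: w='' (idx 0), next='c' -> output (0, 'c'), add 'c' as idx 1
Step 2: w='c' (idx 1), next='a' -> output (1, 'a'), add 'ca' as idx 2
Step 3: w='ca' (idx 2), next='a' -> output (2, 'a'), add 'caa' as idx 3
Step 4: w='' (idx 0), next='a' -> output (0, 'a'), add 'a' as idx 4
Step 5: w='a' (idx 4), next='c' -> output (4, 'c'), add 'ac' as idx 5
Step 6: w='ac' (idx 5), next='c' -> output (5, 'c'), add 'acc' as idx 6
Step 7: w='a' (idx 4), next='a' -> output (4, 'a'), add 'aa' as idx 7


Encoded: [(0, 'c'), (1, 'a'), (2, 'a'), (0, 'a'), (4, 'c'), (5, 'c'), (4, 'a')]


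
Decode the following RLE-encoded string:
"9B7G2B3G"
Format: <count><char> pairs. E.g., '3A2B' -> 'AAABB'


Expanding each <count><char> pair:
  9B -> 'BBBBBBBBB'
  7G -> 'GGGGGGG'
  2B -> 'BB'
  3G -> 'GGG'

Decoded = BBBBBBBBBGGGGGGGBBGGG


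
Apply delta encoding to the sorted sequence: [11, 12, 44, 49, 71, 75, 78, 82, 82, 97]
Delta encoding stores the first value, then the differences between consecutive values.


First value: 11
Deltas:
  12 - 11 = 1
  44 - 12 = 32
  49 - 44 = 5
  71 - 49 = 22
  75 - 71 = 4
  78 - 75 = 3
  82 - 78 = 4
  82 - 82 = 0
  97 - 82 = 15


Delta encoded: [11, 1, 32, 5, 22, 4, 3, 4, 0, 15]


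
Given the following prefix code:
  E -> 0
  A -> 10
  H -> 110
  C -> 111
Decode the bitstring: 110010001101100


Decoding step by step:
Bits 110 -> H
Bits 0 -> E
Bits 10 -> A
Bits 0 -> E
Bits 0 -> E
Bits 110 -> H
Bits 110 -> H
Bits 0 -> E


Decoded message: HEAEEHHE


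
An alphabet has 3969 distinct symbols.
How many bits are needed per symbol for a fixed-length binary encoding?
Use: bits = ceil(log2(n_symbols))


log2(3969) = 11.9546
Bracket: 2^11 = 2048 < 3969 <= 2^12 = 4096
So ceil(log2(3969)) = 12

bits = ceil(log2(3969)) = ceil(11.9546) = 12 bits


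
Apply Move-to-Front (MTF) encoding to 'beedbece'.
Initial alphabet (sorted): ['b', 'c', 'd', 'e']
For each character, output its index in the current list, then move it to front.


MTF encoding:
'b': index 0 in ['b', 'c', 'd', 'e'] -> ['b', 'c', 'd', 'e']
'e': index 3 in ['b', 'c', 'd', 'e'] -> ['e', 'b', 'c', 'd']
'e': index 0 in ['e', 'b', 'c', 'd'] -> ['e', 'b', 'c', 'd']
'd': index 3 in ['e', 'b', 'c', 'd'] -> ['d', 'e', 'b', 'c']
'b': index 2 in ['d', 'e', 'b', 'c'] -> ['b', 'd', 'e', 'c']
'e': index 2 in ['b', 'd', 'e', 'c'] -> ['e', 'b', 'd', 'c']
'c': index 3 in ['e', 'b', 'd', 'c'] -> ['c', 'e', 'b', 'd']
'e': index 1 in ['c', 'e', 'b', 'd'] -> ['e', 'c', 'b', 'd']


Output: [0, 3, 0, 3, 2, 2, 3, 1]


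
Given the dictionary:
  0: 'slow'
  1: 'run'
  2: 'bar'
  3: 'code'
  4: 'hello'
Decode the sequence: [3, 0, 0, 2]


Look up each index in the dictionary:
  3 -> 'code'
  0 -> 'slow'
  0 -> 'slow'
  2 -> 'bar'

Decoded: "code slow slow bar"


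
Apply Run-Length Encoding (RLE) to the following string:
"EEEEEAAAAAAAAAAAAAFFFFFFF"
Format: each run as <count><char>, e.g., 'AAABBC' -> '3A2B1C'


Scanning runs left to right:
  i=0: run of 'E' x 5 -> '5E'
  i=5: run of 'A' x 13 -> '13A'
  i=18: run of 'F' x 7 -> '7F'

RLE = 5E13A7F


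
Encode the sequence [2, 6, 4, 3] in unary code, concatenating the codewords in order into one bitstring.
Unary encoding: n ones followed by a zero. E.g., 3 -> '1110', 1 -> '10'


Encode each number as n ones followed by a terminating 0:
  2 -> 110 (3 bits)
  6 -> 1111110 (7 bits)
  4 -> 11110 (5 bits)
  3 -> 1110 (4 bits)
Total length = 3 + 7 + 5 + 4 = 19 bits.

Unary([2, 6, 4, 3]) = 1101111110111101110 (19 bits)


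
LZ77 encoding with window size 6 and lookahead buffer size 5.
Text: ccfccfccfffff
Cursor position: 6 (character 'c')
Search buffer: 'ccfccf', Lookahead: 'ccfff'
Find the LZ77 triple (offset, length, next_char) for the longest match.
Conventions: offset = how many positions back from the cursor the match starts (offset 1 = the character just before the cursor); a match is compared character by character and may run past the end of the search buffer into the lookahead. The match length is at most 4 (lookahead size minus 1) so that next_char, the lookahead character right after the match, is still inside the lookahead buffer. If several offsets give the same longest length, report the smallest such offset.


Try each offset into the search buffer:
  offset=1 (pos 5, char 'f'): match length 0
  offset=2 (pos 4, char 'c'): match length 1
  offset=3 (pos 3, char 'c'): match length 3
  offset=4 (pos 2, char 'f'): match length 0
  offset=5 (pos 1, char 'c'): match length 1
  offset=6 (pos 0, char 'c'): match length 3
Longest match has length 3, found at offsets 3, 6; take the smallest, offset 3.
next_char = character at position 6 + 3 = 9 -> 'f'

Best match: offset=3, length=3 (matching 'ccf' starting at position 3)
LZ77 triple: (3, 3, 'f')


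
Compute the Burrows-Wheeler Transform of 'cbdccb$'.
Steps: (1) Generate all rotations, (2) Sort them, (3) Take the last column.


Rotations (sorted):
  0: $cbdccb -> last char: b
  1: b$cbdcc -> last char: c
  2: bdccb$c -> last char: c
  3: cb$cbdc -> last char: c
  4: cbdccb$ -> last char: $
  5: ccb$cbd -> last char: d
  6: dccb$cb -> last char: b


BWT = bccc$db


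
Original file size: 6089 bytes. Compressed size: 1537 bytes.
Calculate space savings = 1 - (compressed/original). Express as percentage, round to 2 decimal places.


ratio = compressed/original = 1537/6089 = 0.252422
savings = 1 - ratio = 1 - 0.252422 = 0.747578
as a percentage: 0.747578 * 100 = 74.76%

Space savings = 1 - 1537/6089 = 74.76%


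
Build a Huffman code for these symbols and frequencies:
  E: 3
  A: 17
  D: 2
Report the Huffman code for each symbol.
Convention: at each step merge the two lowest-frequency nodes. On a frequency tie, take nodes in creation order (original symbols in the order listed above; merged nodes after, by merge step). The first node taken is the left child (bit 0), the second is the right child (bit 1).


Huffman tree construction:
Step 1: Merge D(2) + E(3) = 5
Step 2: Merge (D+E)(5) + A(17) = 22
Read each symbol's code off the tree from the root (left child = 0, right child = 1).

Codes:
  E: 01 (length 2)
  A: 1 (length 1)
  D: 00 (length 2)
Average code length: 27/22 = 1.2273 bits/symbol


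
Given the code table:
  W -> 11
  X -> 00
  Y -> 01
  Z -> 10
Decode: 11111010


Decoding:
11 -> W
11 -> W
10 -> Z
10 -> Z


Result: WWZZ


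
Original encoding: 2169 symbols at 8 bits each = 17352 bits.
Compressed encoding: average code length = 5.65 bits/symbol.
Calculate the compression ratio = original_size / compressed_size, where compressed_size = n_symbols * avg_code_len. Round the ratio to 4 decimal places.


original_size = n_symbols * orig_bits = 2169 * 8 = 17352 bits
compressed_size = n_symbols * avg_code_len = 2169 * 5.65 = 12254.85 bits
ratio = original_size / compressed_size = 17352 / 12254.85 = 1.4159

Compression ratio = 1.4159


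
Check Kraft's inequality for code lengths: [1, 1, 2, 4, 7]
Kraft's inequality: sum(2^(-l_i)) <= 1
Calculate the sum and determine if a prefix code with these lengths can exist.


Sum = 2^(-1) + 2^(-1) + 2^(-2) + 2^(-4) + 2^(-7)
    = 0.5 + 0.5 + 0.25 + 0.0625 + 0.0078125
    = 169/128 = 1.3203125
Since 1.3203125 > 1, Kraft's inequality is NOT satisfied.
A prefix code with these lengths CANNOT exist.

Kraft sum = 1.3203125. Not satisfied.


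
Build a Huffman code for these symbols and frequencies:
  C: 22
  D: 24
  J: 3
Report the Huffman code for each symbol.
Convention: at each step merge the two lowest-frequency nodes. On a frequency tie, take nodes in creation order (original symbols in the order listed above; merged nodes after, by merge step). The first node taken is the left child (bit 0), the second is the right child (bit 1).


Huffman tree construction:
Step 1: Merge J(3) + C(22) = 25
Step 2: Merge D(24) + (J+C)(25) = 49
Read each symbol's code off the tree from the root (left child = 0, right child = 1).

Codes:
  C: 11 (length 2)
  D: 0 (length 1)
  J: 10 (length 2)
Average code length: 74/49 = 1.5102 bits/symbol


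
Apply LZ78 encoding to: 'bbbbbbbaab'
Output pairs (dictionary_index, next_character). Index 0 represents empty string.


LZ78 encoding steps:
Dictionary: {0: ''}
Step 1: w='' (idx 0), next='b' -> output (0, 'b'), add 'b' as idx 1
Step 2: w='b' (idx 1), next='b' -> output (1, 'b'), add 'bb' as idx 2
Step 3: w='bb' (idx 2), next='b' -> output (2, 'b'), add 'bbb' as idx 3
Step 4: w='b' (idx 1), next='a' -> output (1, 'a'), add 'ba' as idx 4
Step 5: w='' (idx 0), next='a' -> output (0, 'a'), add 'a' as idx 5
Step 6: w='b' (idx 1), end of input -> output (1, '')


Encoded: [(0, 'b'), (1, 'b'), (2, 'b'), (1, 'a'), (0, 'a'), (1, '')]


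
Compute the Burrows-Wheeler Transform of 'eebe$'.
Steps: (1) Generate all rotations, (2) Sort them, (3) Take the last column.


Rotations (sorted):
  0: $eebe -> last char: e
  1: be$ee -> last char: e
  2: e$eeb -> last char: b
  3: ebe$e -> last char: e
  4: eebe$ -> last char: $


BWT = eebe$


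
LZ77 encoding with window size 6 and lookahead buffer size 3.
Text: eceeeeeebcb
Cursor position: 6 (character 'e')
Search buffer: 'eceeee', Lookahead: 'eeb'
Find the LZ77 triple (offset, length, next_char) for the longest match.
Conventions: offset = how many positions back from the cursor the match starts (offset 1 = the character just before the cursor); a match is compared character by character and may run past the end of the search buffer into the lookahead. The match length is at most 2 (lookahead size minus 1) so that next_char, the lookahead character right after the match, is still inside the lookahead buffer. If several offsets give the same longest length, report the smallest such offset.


Try each offset into the search buffer:
  offset=1 (pos 5, char 'e'): match length 2
  offset=2 (pos 4, char 'e'): match length 2
  offset=3 (pos 3, char 'e'): match length 2
  offset=4 (pos 2, char 'e'): match length 2
  offset=5 (pos 1, char 'c'): match length 0
  offset=6 (pos 0, char 'e'): match length 1
Longest match has length 2, found at offsets 1, 2, 3, 4; take the smallest, offset 1.
next_char = character at position 6 + 2 = 8 -> 'b'

Best match: offset=1, length=2 (matching 'ee' starting at position 5)
LZ77 triple: (1, 2, 'b')


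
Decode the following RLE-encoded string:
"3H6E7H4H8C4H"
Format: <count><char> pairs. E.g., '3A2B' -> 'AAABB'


Expanding each <count><char> pair:
  3H -> 'HHH'
  6E -> 'EEEEEE'
  7H -> 'HHHHHHH'
  4H -> 'HHHH'
  8C -> 'CCCCCCCC'
  4H -> 'HHHH'

Decoded = HHHEEEEEEHHHHHHHHHHHCCCCCCCCHHHH


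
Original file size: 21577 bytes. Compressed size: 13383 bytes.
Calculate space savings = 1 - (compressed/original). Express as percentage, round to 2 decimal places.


ratio = compressed/original = 13383/21577 = 0.620244
savings = 1 - ratio = 1 - 0.620244 = 0.379756
as a percentage: 0.379756 * 100 = 37.98%

Space savings = 1 - 13383/21577 = 37.98%


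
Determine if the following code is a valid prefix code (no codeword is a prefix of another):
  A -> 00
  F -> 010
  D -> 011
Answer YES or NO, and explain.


Checking each pair (does one codeword prefix another?):
  A='00' vs F='010': no prefix
  A='00' vs D='011': no prefix
  F='010' vs A='00': no prefix
  F='010' vs D='011': no prefix
  D='011' vs A='00': no prefix
  D='011' vs F='010': no prefix
No violation found over all pairs.

YES -- this is a valid prefix code. No codeword is a prefix of any other codeword.


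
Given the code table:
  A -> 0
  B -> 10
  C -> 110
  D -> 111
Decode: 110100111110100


Decoding:
110 -> C
10 -> B
0 -> A
111 -> D
110 -> C
10 -> B
0 -> A


Result: CBADCBA


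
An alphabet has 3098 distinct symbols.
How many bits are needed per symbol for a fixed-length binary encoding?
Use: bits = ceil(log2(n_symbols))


log2(3098) = 11.5971
Bracket: 2^11 = 2048 < 3098 <= 2^12 = 4096
So ceil(log2(3098)) = 12

bits = ceil(log2(3098)) = ceil(11.5971) = 12 bits


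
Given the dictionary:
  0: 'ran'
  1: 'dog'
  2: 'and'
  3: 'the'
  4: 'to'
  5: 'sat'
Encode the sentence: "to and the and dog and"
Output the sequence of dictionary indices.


Look up each word in the dictionary:
  'to' -> 4
  'and' -> 2
  'the' -> 3
  'and' -> 2
  'dog' -> 1
  'and' -> 2

Encoded: [4, 2, 3, 2, 1, 2]


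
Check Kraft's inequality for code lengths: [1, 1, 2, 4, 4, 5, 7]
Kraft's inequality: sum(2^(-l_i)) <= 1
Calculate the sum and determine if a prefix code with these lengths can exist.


Sum = 2^(-1) + 2^(-1) + 2^(-2) + 2^(-4) + 2^(-4) + 2^(-5) + 2^(-7)
    = 0.5 + 0.5 + 0.25 + 0.0625 + 0.0625 + 0.03125 + 0.0078125
    = 181/128 = 1.4140625
Since 1.4140625 > 1, Kraft's inequality is NOT satisfied.
A prefix code with these lengths CANNOT exist.

Kraft sum = 1.4140625. Not satisfied.


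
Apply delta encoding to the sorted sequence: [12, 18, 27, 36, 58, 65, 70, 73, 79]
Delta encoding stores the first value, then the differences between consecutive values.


First value: 12
Deltas:
  18 - 12 = 6
  27 - 18 = 9
  36 - 27 = 9
  58 - 36 = 22
  65 - 58 = 7
  70 - 65 = 5
  73 - 70 = 3
  79 - 73 = 6


Delta encoded: [12, 6, 9, 9, 22, 7, 5, 3, 6]


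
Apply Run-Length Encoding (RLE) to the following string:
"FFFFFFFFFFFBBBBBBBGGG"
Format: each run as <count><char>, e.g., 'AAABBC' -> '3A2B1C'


Scanning runs left to right:
  i=0: run of 'F' x 11 -> '11F'
  i=11: run of 'B' x 7 -> '7B'
  i=18: run of 'G' x 3 -> '3G'

RLE = 11F7B3G


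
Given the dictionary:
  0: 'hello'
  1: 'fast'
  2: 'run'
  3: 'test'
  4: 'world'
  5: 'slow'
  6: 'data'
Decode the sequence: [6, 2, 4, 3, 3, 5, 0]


Look up each index in the dictionary:
  6 -> 'data'
  2 -> 'run'
  4 -> 'world'
  3 -> 'test'
  3 -> 'test'
  5 -> 'slow'
  0 -> 'hello'

Decoded: "data run world test test slow hello"


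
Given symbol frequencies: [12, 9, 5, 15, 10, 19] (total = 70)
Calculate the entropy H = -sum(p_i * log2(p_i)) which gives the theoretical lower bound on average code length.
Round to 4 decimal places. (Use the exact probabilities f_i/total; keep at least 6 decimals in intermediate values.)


Per-symbol terms -p_i * log2(p_i) with p_i = f_i/70:
  p = 12/70 = 0.171429: log2(p) = -2.544321, -p*log2(p) = 0.436169
  p = 9/70 = 0.128571: log2(p) = -2.959358, -p*log2(p) = 0.380489
  p = 5/70 = 0.071429: log2(p) = -3.807355, -p*log2(p) = 0.271954
  p = 15/70 = 0.214286: log2(p) = -2.222392, -p*log2(p) = 0.476227
  p = 10/70 = 0.142857: log2(p) = -2.807355, -p*log2(p) = 0.401051
  p = 19/70 = 0.271429: log2(p) = -1.881356, -p*log2(p) = 0.510654
H = 0.436169 + 0.380489 + 0.271954 + 0.476227 + 0.401051 + 0.510654 = 2.476544

H = 2.4765 bits/symbol


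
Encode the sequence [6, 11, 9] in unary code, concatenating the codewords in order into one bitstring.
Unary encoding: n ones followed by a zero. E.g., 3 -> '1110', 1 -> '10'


Encode each number as n ones followed by a terminating 0:
  6 -> 1111110 (7 bits)
  11 -> 111111111110 (12 bits)
  9 -> 1111111110 (10 bits)
Total length = 7 + 12 + 10 = 29 bits.

Unary([6, 11, 9]) = 11111101111111111101111111110 (29 bits)


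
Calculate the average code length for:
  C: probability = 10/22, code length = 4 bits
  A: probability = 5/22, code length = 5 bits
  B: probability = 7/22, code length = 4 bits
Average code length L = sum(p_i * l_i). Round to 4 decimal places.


Weighted contributions p_i * l_i:
  C: (10/22) * 4 = 40/22
  A: (5/22) * 5 = 25/22
  B: (7/22) * 4 = 28/22
Sum = (40 + 25 + 28)/22 = 93/22

L = 93/22 = 4.2273 bits/symbol


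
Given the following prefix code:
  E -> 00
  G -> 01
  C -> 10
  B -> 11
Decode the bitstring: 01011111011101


Decoding step by step:
Bits 01 -> G
Bits 01 -> G
Bits 11 -> B
Bits 11 -> B
Bits 01 -> G
Bits 11 -> B
Bits 01 -> G


Decoded message: GGBBGBG


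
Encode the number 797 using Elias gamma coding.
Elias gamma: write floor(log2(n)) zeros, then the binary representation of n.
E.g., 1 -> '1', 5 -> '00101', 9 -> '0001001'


num_bits = floor(log2(797)) + 1 = 10
leading_zeros = num_bits - 1 = 9
binary(797) = 1100011101

Elias gamma(797) = '000000000' + '1100011101' = 0000000001100011101 (19 bits)


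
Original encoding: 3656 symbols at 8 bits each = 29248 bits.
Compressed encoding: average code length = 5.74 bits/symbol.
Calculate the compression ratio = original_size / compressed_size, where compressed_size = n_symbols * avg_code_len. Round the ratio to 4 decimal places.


original_size = n_symbols * orig_bits = 3656 * 8 = 29248 bits
compressed_size = n_symbols * avg_code_len = 3656 * 5.74 = 20985.44 bits
ratio = original_size / compressed_size = 29248 / 20985.44 = 1.3937

Compression ratio = 1.3937


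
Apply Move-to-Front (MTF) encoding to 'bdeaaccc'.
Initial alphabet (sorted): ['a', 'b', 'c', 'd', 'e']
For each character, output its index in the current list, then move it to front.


MTF encoding:
'b': index 1 in ['a', 'b', 'c', 'd', 'e'] -> ['b', 'a', 'c', 'd', 'e']
'd': index 3 in ['b', 'a', 'c', 'd', 'e'] -> ['d', 'b', 'a', 'c', 'e']
'e': index 4 in ['d', 'b', 'a', 'c', 'e'] -> ['e', 'd', 'b', 'a', 'c']
'a': index 3 in ['e', 'd', 'b', 'a', 'c'] -> ['a', 'e', 'd', 'b', 'c']
'a': index 0 in ['a', 'e', 'd', 'b', 'c'] -> ['a', 'e', 'd', 'b', 'c']
'c': index 4 in ['a', 'e', 'd', 'b', 'c'] -> ['c', 'a', 'e', 'd', 'b']
'c': index 0 in ['c', 'a', 'e', 'd', 'b'] -> ['c', 'a', 'e', 'd', 'b']
'c': index 0 in ['c', 'a', 'e', 'd', 'b'] -> ['c', 'a', 'e', 'd', 'b']


Output: [1, 3, 4, 3, 0, 4, 0, 0]


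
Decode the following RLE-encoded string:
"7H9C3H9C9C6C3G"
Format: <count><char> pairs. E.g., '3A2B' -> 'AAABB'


Expanding each <count><char> pair:
  7H -> 'HHHHHHH'
  9C -> 'CCCCCCCCC'
  3H -> 'HHH'
  9C -> 'CCCCCCCCC'
  9C -> 'CCCCCCCCC'
  6C -> 'CCCCCC'
  3G -> 'GGG'

Decoded = HHHHHHHCCCCCCCCCHHHCCCCCCCCCCCCCCCCCCCCCCCCGGG


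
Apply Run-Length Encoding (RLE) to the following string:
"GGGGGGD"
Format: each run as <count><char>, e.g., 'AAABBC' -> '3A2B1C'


Scanning runs left to right:
  i=0: run of 'G' x 6 -> '6G'
  i=6: run of 'D' x 1 -> '1D'

RLE = 6G1D


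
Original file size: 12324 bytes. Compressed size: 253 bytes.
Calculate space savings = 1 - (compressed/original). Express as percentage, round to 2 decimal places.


ratio = compressed/original = 253/12324 = 0.020529
savings = 1 - ratio = 1 - 0.020529 = 0.979471
as a percentage: 0.979471 * 100 = 97.95%

Space savings = 1 - 253/12324 = 97.95%


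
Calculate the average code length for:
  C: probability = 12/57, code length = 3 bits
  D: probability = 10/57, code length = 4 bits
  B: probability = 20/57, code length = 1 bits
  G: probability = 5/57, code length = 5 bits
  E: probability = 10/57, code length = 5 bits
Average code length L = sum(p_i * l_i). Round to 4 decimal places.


Weighted contributions p_i * l_i:
  C: (12/57) * 3 = 36/57
  D: (10/57) * 4 = 40/57
  B: (20/57) * 1 = 20/57
  G: (5/57) * 5 = 25/57
  E: (10/57) * 5 = 50/57
Sum = (36 + 40 + 20 + 25 + 50)/57 = 171/57

L = 171/57 = 3.0000 bits/symbol


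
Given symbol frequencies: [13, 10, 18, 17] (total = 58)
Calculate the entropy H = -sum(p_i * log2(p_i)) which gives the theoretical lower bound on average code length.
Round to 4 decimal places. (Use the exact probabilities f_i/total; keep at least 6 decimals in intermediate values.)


Per-symbol terms -p_i * log2(p_i) with p_i = f_i/58:
  p = 13/58 = 0.224138: log2(p) = -2.157541, -p*log2(p) = 0.483587
  p = 10/58 = 0.172414: log2(p) = -2.536053, -p*log2(p) = 0.437251
  p = 18/58 = 0.310345: log2(p) = -1.688056, -p*log2(p) = 0.523879
  p = 17/58 = 0.293103: log2(p) = -1.770518, -p*log2(p) = 0.518945
H = 0.483587 + 0.437251 + 0.523879 + 0.518945 = 1.963662

H = 1.9637 bits/symbol


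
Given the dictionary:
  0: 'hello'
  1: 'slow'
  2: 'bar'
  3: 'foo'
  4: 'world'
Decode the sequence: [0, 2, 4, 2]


Look up each index in the dictionary:
  0 -> 'hello'
  2 -> 'bar'
  4 -> 'world'
  2 -> 'bar'

Decoded: "hello bar world bar"


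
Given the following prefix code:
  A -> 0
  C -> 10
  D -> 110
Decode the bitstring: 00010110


Decoding step by step:
Bits 0 -> A
Bits 0 -> A
Bits 0 -> A
Bits 10 -> C
Bits 110 -> D


Decoded message: AAACD


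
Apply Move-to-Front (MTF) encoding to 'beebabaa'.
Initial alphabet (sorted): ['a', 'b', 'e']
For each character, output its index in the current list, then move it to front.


MTF encoding:
'b': index 1 in ['a', 'b', 'e'] -> ['b', 'a', 'e']
'e': index 2 in ['b', 'a', 'e'] -> ['e', 'b', 'a']
'e': index 0 in ['e', 'b', 'a'] -> ['e', 'b', 'a']
'b': index 1 in ['e', 'b', 'a'] -> ['b', 'e', 'a']
'a': index 2 in ['b', 'e', 'a'] -> ['a', 'b', 'e']
'b': index 1 in ['a', 'b', 'e'] -> ['b', 'a', 'e']
'a': index 1 in ['b', 'a', 'e'] -> ['a', 'b', 'e']
'a': index 0 in ['a', 'b', 'e'] -> ['a', 'b', 'e']


Output: [1, 2, 0, 1, 2, 1, 1, 0]


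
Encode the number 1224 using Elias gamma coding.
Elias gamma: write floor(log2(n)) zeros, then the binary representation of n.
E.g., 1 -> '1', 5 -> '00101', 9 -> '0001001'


num_bits = floor(log2(1224)) + 1 = 11
leading_zeros = num_bits - 1 = 10
binary(1224) = 10011001000

Elias gamma(1224) = '0000000000' + '10011001000' = 000000000010011001000 (21 bits)


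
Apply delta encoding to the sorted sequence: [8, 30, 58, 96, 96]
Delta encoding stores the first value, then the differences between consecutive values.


First value: 8
Deltas:
  30 - 8 = 22
  58 - 30 = 28
  96 - 58 = 38
  96 - 96 = 0


Delta encoded: [8, 22, 28, 38, 0]


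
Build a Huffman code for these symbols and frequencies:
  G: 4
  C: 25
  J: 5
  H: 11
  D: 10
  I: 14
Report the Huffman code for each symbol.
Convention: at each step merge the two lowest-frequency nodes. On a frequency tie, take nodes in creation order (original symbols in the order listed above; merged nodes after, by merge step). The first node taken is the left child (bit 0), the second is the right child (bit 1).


Huffman tree construction:
Step 1: Merge G(4) + J(5) = 9
Step 2: Merge (G+J)(9) + D(10) = 19
Step 3: Merge H(11) + I(14) = 25
Step 4: Merge ((G+J)+D)(19) + C(25) = 44
Step 5: Merge (H+I)(25) + (((G+J)+D)+C)(44) = 69
Read each symbol's code off the tree from the root (left child = 0, right child = 1).

Codes:
  G: 1000 (length 4)
  C: 11 (length 2)
  J: 1001 (length 4)
  H: 00 (length 2)
  D: 101 (length 3)
  I: 01 (length 2)
Average code length: 166/69 = 2.4058 bits/symbol


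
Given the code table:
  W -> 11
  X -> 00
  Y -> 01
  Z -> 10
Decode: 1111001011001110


Decoding:
11 -> W
11 -> W
00 -> X
10 -> Z
11 -> W
00 -> X
11 -> W
10 -> Z


Result: WWXZWXWZ


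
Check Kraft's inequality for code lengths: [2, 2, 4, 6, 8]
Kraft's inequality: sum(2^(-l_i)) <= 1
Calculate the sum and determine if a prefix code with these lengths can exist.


Sum = 2^(-2) + 2^(-2) + 2^(-4) + 2^(-6) + 2^(-8)
    = 0.25 + 0.25 + 0.0625 + 0.015625 + 0.00390625
    = 149/256 = 0.58203125
Since 0.58203125 <= 1, Kraft's inequality IS satisfied.
A prefix code with these lengths CAN exist.

Kraft sum = 0.58203125. Satisfied.


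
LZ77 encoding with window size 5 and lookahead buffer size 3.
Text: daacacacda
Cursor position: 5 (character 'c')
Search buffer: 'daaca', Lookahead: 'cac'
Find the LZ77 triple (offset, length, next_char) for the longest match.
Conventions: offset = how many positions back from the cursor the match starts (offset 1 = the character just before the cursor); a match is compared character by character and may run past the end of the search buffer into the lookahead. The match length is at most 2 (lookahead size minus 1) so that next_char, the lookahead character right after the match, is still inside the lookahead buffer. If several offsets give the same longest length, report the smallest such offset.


Try each offset into the search buffer:
  offset=1 (pos 4, char 'a'): match length 0
  offset=2 (pos 3, char 'c'): match length 2
  offset=3 (pos 2, char 'a'): match length 0
  offset=4 (pos 1, char 'a'): match length 0
  offset=5 (pos 0, char 'd'): match length 0
Longest match has length 2 at offset 2.
next_char = character at position 5 + 2 = 7 -> 'c'

Best match: offset=2, length=2 (matching 'ca' starting at position 3)
LZ77 triple: (2, 2, 'c')


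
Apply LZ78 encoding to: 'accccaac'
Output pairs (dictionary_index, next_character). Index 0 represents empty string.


LZ78 encoding steps:
Dictionary: {0: ''}
Step 1: w='' (idx 0), next='a' -> output (0, 'a'), add 'a' as idx 1
Step 2: w='' (idx 0), next='c' -> output (0, 'c'), add 'c' as idx 2
Step 3: w='c' (idx 2), next='c' -> output (2, 'c'), add 'cc' as idx 3
Step 4: w='c' (idx 2), next='a' -> output (2, 'a'), add 'ca' as idx 4
Step 5: w='a' (idx 1), next='c' -> output (1, 'c'), add 'ac' as idx 5


Encoded: [(0, 'a'), (0, 'c'), (2, 'c'), (2, 'a'), (1, 'c')]


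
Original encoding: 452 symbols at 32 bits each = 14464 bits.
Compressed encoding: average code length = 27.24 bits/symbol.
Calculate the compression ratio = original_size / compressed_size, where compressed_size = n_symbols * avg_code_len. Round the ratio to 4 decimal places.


original_size = n_symbols * orig_bits = 452 * 32 = 14464 bits
compressed_size = n_symbols * avg_code_len = 452 * 27.24 = 12312.48 bits
ratio = original_size / compressed_size = 14464 / 12312.48 = 1.1747

Compression ratio = 1.1747


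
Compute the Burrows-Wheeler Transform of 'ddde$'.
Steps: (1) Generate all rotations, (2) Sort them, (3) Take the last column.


Rotations (sorted):
  0: $ddde -> last char: e
  1: ddde$ -> last char: $
  2: dde$d -> last char: d
  3: de$dd -> last char: d
  4: e$ddd -> last char: d


BWT = e$ddd


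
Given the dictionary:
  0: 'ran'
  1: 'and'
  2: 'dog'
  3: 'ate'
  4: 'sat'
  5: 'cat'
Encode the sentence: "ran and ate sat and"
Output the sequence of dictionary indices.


Look up each word in the dictionary:
  'ran' -> 0
  'and' -> 1
  'ate' -> 3
  'sat' -> 4
  'and' -> 1

Encoded: [0, 1, 3, 4, 1]


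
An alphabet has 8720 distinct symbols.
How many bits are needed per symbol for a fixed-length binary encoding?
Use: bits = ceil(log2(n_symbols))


log2(8720) = 13.0901
Bracket: 2^13 = 8192 < 8720 <= 2^14 = 16384
So ceil(log2(8720)) = 14

bits = ceil(log2(8720)) = ceil(13.0901) = 14 bits


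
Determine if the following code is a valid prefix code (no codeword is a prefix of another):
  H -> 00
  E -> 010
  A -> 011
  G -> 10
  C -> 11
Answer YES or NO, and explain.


Checking each pair (does one codeword prefix another?):
  H='00' vs E='010': no prefix
  H='00' vs A='011': no prefix
  H='00' vs G='10': no prefix
  H='00' vs C='11': no prefix
  E='010' vs H='00': no prefix
  E='010' vs A='011': no prefix
  E='010' vs G='10': no prefix
  E='010' vs C='11': no prefix
  A='011' vs H='00': no prefix
  A='011' vs E='010': no prefix
  A='011' vs G='10': no prefix
  A='011' vs C='11': no prefix
  G='10' vs H='00': no prefix
  G='10' vs E='010': no prefix
  G='10' vs A='011': no prefix
  G='10' vs C='11': no prefix
  C='11' vs H='00': no prefix
  C='11' vs E='010': no prefix
  C='11' vs A='011': no prefix
  C='11' vs G='10': no prefix
No violation found over all pairs.

YES -- this is a valid prefix code. No codeword is a prefix of any other codeword.


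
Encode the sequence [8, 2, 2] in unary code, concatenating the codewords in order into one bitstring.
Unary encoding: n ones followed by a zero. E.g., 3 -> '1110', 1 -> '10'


Encode each number as n ones followed by a terminating 0:
  8 -> 111111110 (9 bits)
  2 -> 110 (3 bits)
  2 -> 110 (3 bits)
Total length = 9 + 3 + 3 = 15 bits.

Unary([8, 2, 2]) = 111111110110110 (15 bits)


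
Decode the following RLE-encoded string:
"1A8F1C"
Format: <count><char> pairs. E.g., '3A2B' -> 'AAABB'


Expanding each <count><char> pair:
  1A -> 'A'
  8F -> 'FFFFFFFF'
  1C -> 'C'

Decoded = AFFFFFFFFC


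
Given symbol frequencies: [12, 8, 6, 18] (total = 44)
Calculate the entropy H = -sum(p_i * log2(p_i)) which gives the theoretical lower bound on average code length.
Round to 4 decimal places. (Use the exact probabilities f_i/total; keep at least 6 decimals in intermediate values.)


Per-symbol terms -p_i * log2(p_i) with p_i = f_i/44:
  p = 12/44 = 0.272727: log2(p) = -1.874469, -p*log2(p) = 0.511219
  p = 8/44 = 0.181818: log2(p) = -2.459432, -p*log2(p) = 0.447169
  p = 6/44 = 0.136364: log2(p) = -2.874469, -p*log2(p) = 0.391973
  p = 18/44 = 0.409091: log2(p) = -1.289507, -p*log2(p) = 0.527525
H = 0.511219 + 0.447169 + 0.391973 + 0.527525 = 1.877886

H = 1.8779 bits/symbol


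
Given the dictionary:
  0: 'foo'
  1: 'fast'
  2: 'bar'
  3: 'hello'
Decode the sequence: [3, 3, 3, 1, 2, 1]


Look up each index in the dictionary:
  3 -> 'hello'
  3 -> 'hello'
  3 -> 'hello'
  1 -> 'fast'
  2 -> 'bar'
  1 -> 'fast'

Decoded: "hello hello hello fast bar fast"


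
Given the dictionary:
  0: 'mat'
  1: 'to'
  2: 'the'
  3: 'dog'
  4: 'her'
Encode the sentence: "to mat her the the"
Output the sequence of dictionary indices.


Look up each word in the dictionary:
  'to' -> 1
  'mat' -> 0
  'her' -> 4
  'the' -> 2
  'the' -> 2

Encoded: [1, 0, 4, 2, 2]


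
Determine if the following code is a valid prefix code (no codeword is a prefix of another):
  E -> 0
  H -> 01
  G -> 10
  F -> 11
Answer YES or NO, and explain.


Checking each pair (does one codeword prefix another?):
  E='0' vs H='01': prefix -- VIOLATION

NO -- this is NOT a valid prefix code. E (0) is a prefix of H (01).


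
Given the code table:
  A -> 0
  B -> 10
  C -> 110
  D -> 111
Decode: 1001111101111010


Decoding:
10 -> B
0 -> A
111 -> D
110 -> C
111 -> D
10 -> B
10 -> B


Result: BADCDBB


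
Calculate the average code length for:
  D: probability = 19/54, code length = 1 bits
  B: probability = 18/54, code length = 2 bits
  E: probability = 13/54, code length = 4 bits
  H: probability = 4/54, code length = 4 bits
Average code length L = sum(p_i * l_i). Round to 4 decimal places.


Weighted contributions p_i * l_i:
  D: (19/54) * 1 = 19/54
  B: (18/54) * 2 = 36/54
  E: (13/54) * 4 = 52/54
  H: (4/54) * 4 = 16/54
Sum = (19 + 36 + 52 + 16)/54 = 123/54

L = 123/54 = 2.2778 bits/symbol


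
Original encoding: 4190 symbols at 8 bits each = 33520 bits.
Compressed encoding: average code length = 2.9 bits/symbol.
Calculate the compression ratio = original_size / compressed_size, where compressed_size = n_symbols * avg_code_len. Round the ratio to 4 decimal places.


original_size = n_symbols * orig_bits = 4190 * 8 = 33520 bits
compressed_size = n_symbols * avg_code_len = 4190 * 2.9 = 12151.0 bits
ratio = original_size / compressed_size = 33520 / 12151.0 = 2.7586

Compression ratio = 2.7586


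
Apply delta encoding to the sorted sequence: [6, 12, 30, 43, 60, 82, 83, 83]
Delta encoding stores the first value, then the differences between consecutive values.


First value: 6
Deltas:
  12 - 6 = 6
  30 - 12 = 18
  43 - 30 = 13
  60 - 43 = 17
  82 - 60 = 22
  83 - 82 = 1
  83 - 83 = 0


Delta encoded: [6, 6, 18, 13, 17, 22, 1, 0]


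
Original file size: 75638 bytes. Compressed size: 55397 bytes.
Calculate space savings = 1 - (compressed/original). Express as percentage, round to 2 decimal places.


ratio = compressed/original = 55397/75638 = 0.732396
savings = 1 - ratio = 1 - 0.732396 = 0.267604
as a percentage: 0.267604 * 100 = 26.76%

Space savings = 1 - 55397/75638 = 26.76%


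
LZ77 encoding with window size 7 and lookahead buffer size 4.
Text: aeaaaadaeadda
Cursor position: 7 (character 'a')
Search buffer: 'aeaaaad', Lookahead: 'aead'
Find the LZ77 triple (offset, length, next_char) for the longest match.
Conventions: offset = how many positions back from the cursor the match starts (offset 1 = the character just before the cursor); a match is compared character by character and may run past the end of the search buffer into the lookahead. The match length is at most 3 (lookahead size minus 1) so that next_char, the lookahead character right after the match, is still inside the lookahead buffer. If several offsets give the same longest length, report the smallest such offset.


Try each offset into the search buffer:
  offset=1 (pos 6, char 'd'): match length 0
  offset=2 (pos 5, char 'a'): match length 1
  offset=3 (pos 4, char 'a'): match length 1
  offset=4 (pos 3, char 'a'): match length 1
  offset=5 (pos 2, char 'a'): match length 1
  offset=6 (pos 1, char 'e'): match length 0
  offset=7 (pos 0, char 'a'): match length 3
Longest match has length 3 at offset 7.
next_char = character at position 7 + 3 = 10 -> 'd'

Best match: offset=7, length=3 (matching 'aea' starting at position 0)
LZ77 triple: (7, 3, 'd')


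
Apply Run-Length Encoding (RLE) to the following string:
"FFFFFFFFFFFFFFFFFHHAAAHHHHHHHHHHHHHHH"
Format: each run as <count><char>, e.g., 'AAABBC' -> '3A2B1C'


Scanning runs left to right:
  i=0: run of 'F' x 17 -> '17F'
  i=17: run of 'H' x 2 -> '2H'
  i=19: run of 'A' x 3 -> '3A'
  i=22: run of 'H' x 15 -> '15H'

RLE = 17F2H3A15H


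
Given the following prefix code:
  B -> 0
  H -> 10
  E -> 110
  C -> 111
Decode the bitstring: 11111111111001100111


Decoding step by step:
Bits 111 -> C
Bits 111 -> C
Bits 111 -> C
Bits 110 -> E
Bits 0 -> B
Bits 110 -> E
Bits 0 -> B
Bits 111 -> C


Decoded message: CCCEBEBC


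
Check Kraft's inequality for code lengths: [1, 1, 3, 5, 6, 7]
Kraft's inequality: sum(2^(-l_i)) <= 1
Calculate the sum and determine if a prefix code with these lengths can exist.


Sum = 2^(-1) + 2^(-1) + 2^(-3) + 2^(-5) + 2^(-6) + 2^(-7)
    = 0.5 + 0.5 + 0.125 + 0.03125 + 0.015625 + 0.0078125
    = 151/128 = 1.1796875
Since 1.1796875 > 1, Kraft's inequality is NOT satisfied.
A prefix code with these lengths CANNOT exist.

Kraft sum = 1.1796875. Not satisfied.


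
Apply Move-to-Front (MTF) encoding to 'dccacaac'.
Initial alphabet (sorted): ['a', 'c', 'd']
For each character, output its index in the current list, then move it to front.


MTF encoding:
'd': index 2 in ['a', 'c', 'd'] -> ['d', 'a', 'c']
'c': index 2 in ['d', 'a', 'c'] -> ['c', 'd', 'a']
'c': index 0 in ['c', 'd', 'a'] -> ['c', 'd', 'a']
'a': index 2 in ['c', 'd', 'a'] -> ['a', 'c', 'd']
'c': index 1 in ['a', 'c', 'd'] -> ['c', 'a', 'd']
'a': index 1 in ['c', 'a', 'd'] -> ['a', 'c', 'd']
'a': index 0 in ['a', 'c', 'd'] -> ['a', 'c', 'd']
'c': index 1 in ['a', 'c', 'd'] -> ['c', 'a', 'd']


Output: [2, 2, 0, 2, 1, 1, 0, 1]


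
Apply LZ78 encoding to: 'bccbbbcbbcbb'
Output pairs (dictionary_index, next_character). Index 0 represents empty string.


LZ78 encoding steps:
Dictionary: {0: ''}
Step 1: w='' (idx 0), next='b' -> output (0, 'b'), add 'b' as idx 1
Step 2: w='' (idx 0), next='c' -> output (0, 'c'), add 'c' as idx 2
Step 3: w='c' (idx 2), next='b' -> output (2, 'b'), add 'cb' as idx 3
Step 4: w='b' (idx 1), next='b' -> output (1, 'b'), add 'bb' as idx 4
Step 5: w='cb' (idx 3), next='b' -> output (3, 'b'), add 'cbb' as idx 5
Step 6: w='cbb' (idx 5), end of input -> output (5, '')


Encoded: [(0, 'b'), (0, 'c'), (2, 'b'), (1, 'b'), (3, 'b'), (5, '')]


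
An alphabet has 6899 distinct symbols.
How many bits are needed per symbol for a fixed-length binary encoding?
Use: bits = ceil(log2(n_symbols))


log2(6899) = 12.7522
Bracket: 2^12 = 4096 < 6899 <= 2^13 = 8192
So ceil(log2(6899)) = 13

bits = ceil(log2(6899)) = ceil(12.7522) = 13 bits


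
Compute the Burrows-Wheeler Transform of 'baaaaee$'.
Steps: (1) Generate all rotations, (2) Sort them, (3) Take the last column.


Rotations (sorted):
  0: $baaaaee -> last char: e
  1: aaaaee$b -> last char: b
  2: aaaee$ba -> last char: a
  3: aaee$baa -> last char: a
  4: aee$baaa -> last char: a
  5: baaaaee$ -> last char: $
  6: e$baaaae -> last char: e
  7: ee$baaaa -> last char: a


BWT = ebaaa$ea


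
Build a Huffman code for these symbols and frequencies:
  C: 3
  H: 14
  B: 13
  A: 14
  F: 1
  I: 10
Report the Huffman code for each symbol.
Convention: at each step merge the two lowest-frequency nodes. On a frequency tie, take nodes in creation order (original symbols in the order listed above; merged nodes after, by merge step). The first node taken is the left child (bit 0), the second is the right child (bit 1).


Huffman tree construction:
Step 1: Merge F(1) + C(3) = 4
Step 2: Merge (F+C)(4) + I(10) = 14
Step 3: Merge B(13) + H(14) = 27
Step 4: Merge A(14) + ((F+C)+I)(14) = 28
Step 5: Merge (B+H)(27) + (A+((F+C)+I))(28) = 55
Read each symbol's code off the tree from the root (left child = 0, right child = 1).

Codes:
  C: 1101 (length 4)
  H: 01 (length 2)
  B: 00 (length 2)
  A: 10 (length 2)
  F: 1100 (length 4)
  I: 111 (length 3)
Average code length: 128/55 = 2.3273 bits/symbol


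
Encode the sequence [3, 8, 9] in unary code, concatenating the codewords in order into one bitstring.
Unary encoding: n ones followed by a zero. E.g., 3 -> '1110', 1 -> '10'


Encode each number as n ones followed by a terminating 0:
  3 -> 1110 (4 bits)
  8 -> 111111110 (9 bits)
  9 -> 1111111110 (10 bits)
Total length = 4 + 9 + 10 = 23 bits.

Unary([3, 8, 9]) = 11101111111101111111110 (23 bits)


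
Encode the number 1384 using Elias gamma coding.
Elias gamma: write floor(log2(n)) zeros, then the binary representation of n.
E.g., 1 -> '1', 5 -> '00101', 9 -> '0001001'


num_bits = floor(log2(1384)) + 1 = 11
leading_zeros = num_bits - 1 = 10
binary(1384) = 10101101000

Elias gamma(1384) = '0000000000' + '10101101000' = 000000000010101101000 (21 bits)


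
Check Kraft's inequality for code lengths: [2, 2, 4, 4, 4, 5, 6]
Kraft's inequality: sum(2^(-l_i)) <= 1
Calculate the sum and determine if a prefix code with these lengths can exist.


Sum = 2^(-2) + 2^(-2) + 2^(-4) + 2^(-4) + 2^(-4) + 2^(-5) + 2^(-6)
    = 0.25 + 0.25 + 0.0625 + 0.0625 + 0.0625 + 0.03125 + 0.015625
    = 47/64 = 0.734375
Since 0.734375 <= 1, Kraft's inequality IS satisfied.
A prefix code with these lengths CAN exist.

Kraft sum = 0.734375. Satisfied.


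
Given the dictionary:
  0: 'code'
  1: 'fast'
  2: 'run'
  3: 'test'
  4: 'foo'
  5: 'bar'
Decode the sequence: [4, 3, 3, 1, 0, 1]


Look up each index in the dictionary:
  4 -> 'foo'
  3 -> 'test'
  3 -> 'test'
  1 -> 'fast'
  0 -> 'code'
  1 -> 'fast'

Decoded: "foo test test fast code fast"
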